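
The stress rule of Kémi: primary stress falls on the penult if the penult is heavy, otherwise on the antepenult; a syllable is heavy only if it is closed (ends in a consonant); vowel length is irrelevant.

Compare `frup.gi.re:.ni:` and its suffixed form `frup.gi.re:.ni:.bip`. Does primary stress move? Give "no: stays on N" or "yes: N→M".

yes: 2→3

Base `frup.gi.re:.ni:` (4 syllables):
  Weights: 2 gi L, 3 re: L, 4 ni: L.
  The penult (syllable 3, re:) is light, so stress falls on the antepenult (syllable 2, gi).
  → primary stress on syllable 2.
Suffixed `frup.gi.re:.ni:.bip` (5 syllables):
  Weights: 3 re: L, 4 ni: L, 5 bip H.
  The penult (syllable 4, ni:) is light, so stress falls on the antepenult (syllable 3, re:).
  → primary stress on syllable 3.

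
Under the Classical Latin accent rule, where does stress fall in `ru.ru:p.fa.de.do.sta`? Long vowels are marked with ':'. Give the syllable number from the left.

Classical Latin: stress the penult if heavy (long vowel or closed), else the antepenult.
Weights: 4 de L, 5 do L, 6 sta L.
The penult (syllable 5, do) is light, so stress falls on the antepenult (syllable 4, de).
Stress on syllable 4: ru.ru:p.fa.ˈde.do.sta.

4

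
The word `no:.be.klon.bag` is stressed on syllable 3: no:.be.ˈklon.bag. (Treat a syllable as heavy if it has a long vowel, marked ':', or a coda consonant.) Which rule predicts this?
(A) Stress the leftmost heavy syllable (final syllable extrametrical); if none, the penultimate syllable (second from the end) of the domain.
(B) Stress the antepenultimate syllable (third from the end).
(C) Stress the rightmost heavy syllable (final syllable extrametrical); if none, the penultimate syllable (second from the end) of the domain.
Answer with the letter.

Rule A → syllable 1 (observed: 3).
Rule B → syllable 2 (observed: 3).
Rule C → syllable 3 ✓.

C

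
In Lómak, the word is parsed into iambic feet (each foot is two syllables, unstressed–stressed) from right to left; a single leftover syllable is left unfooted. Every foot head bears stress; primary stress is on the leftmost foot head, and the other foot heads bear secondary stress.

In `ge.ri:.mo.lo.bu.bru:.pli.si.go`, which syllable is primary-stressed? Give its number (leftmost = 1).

Parse right to left into iambic (σˈσ) feet: ge (ri:.ˈmo) (lo.ˈbu) (bru:.ˈpli) (si.ˈgo). Syllable 1 is left unfooted.
Foot heads (stressed positions): 3, 5, 7, 9.
End Rule Leftmost: primary stress on the leftmost head = syllable 3.
Primary stress: syllable 3 → ge.ri:.ˈmo.lo.bu.bru:.pli.si.go.

3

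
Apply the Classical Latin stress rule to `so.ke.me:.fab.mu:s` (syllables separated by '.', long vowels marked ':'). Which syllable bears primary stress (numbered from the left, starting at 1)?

4

Classical Latin: stress the penult if heavy (long vowel or closed), else the antepenult.
Weights: 3 me: H, 4 fab H, 5 mu:s H.
The penult (syllable 4, fab) is heavy, so it takes stress.
Stress on syllable 4: so.ke.me:.ˈfab.mu:s.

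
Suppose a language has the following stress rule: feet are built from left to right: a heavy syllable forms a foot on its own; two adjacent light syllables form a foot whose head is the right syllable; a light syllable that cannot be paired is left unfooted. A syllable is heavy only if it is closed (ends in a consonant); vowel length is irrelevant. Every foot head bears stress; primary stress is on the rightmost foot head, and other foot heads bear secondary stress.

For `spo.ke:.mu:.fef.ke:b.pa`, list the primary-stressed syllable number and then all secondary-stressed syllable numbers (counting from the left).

Weights: 1 spo L, 2 ke: L, 3 mu: L, 4 fef H, 5 ke:b H, 6 pa L.
Parse left to right (heavy = foot alone; LL = one foot; stranded L unfooted): (spo.ˈke:) mu: (ˈfef) (ˈke:b) pa.
Foot heads: 2, 4, 5.
Primary stress on the rightmost head = syllable 5.
Secondary stress on 2, 4: spo.ˌke:.mu:.ˌfef.ˈke:b.pa.

primary 5, secondary 2, 4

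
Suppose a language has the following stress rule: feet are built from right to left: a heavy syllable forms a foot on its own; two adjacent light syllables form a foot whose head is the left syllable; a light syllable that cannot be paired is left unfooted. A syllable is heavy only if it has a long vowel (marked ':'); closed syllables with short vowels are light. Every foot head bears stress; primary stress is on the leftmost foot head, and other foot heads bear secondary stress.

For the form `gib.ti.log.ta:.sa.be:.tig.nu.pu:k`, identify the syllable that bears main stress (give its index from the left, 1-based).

Weights: 1 gib L, 2 ti L, 3 log L, 4 ta: H, 5 sa L, 6 be: H, 7 tig L, 8 nu L, 9 pu:k H.
Parse right to left (heavy = foot alone; LL = one foot; stranded L unfooted): gib (ˈti.log) (ˈta:) sa (ˈbe:) (ˈtig.nu) (ˈpu:k).
Foot heads: 2, 4, 6, 7, 9.
Primary stress on the leftmost head = syllable 2.
Primary stress: syllable 2 → gib.ˈti.log.ta:.sa.be:.tig.nu.pu:k.

2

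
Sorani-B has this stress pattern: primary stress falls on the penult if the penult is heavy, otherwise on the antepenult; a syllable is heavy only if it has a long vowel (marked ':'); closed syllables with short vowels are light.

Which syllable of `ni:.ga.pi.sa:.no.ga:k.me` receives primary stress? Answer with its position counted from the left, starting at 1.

Weights: 5 no L, 6 ga:k H, 7 me L.
The penult (syllable 6, ga:k) is heavy, so it takes stress.
Primary stress: syllable 6 → ni:.ga.pi.sa:.no.ˈga:k.me.

6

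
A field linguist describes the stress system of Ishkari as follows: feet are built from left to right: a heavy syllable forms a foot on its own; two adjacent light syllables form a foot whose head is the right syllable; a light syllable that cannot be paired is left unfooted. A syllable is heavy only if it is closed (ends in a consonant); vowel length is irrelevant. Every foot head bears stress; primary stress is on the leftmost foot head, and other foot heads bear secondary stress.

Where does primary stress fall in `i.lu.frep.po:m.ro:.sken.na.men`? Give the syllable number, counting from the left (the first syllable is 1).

Weights: 1 i L, 2 lu L, 3 frep H, 4 po:m H, 5 ro: L, 6 sken H, 7 na L, 8 men H.
Parse left to right (heavy = foot alone; LL = one foot; stranded L unfooted): (i.ˈlu) (ˈfrep) (ˈpo:m) ro: (ˈsken) na (ˈmen).
Foot heads: 2, 3, 4, 6, 8.
Primary stress on the leftmost head = syllable 2.
Primary stress: syllable 2 → i.ˈlu.frep.po:m.ro:.sken.na.men.

2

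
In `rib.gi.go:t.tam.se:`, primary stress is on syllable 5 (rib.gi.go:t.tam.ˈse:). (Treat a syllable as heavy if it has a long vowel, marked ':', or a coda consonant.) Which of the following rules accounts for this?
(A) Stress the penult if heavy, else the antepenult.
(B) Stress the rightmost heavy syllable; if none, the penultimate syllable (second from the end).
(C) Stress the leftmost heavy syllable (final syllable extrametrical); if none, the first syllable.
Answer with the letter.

Rule A → syllable 4 (observed: 5).
Rule B → syllable 5 ✓.
Rule C → syllable 1 (observed: 5).

B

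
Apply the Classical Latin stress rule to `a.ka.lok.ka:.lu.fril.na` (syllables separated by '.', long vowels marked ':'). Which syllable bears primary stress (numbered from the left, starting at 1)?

Classical Latin: stress the penult if heavy (long vowel or closed), else the antepenult.
Weights: 5 lu L, 6 fril H, 7 na L.
The penult (syllable 6, fril) is heavy, so it takes stress.
Stress on syllable 6: a.ka.lok.ka:.lu.ˈfril.na.

6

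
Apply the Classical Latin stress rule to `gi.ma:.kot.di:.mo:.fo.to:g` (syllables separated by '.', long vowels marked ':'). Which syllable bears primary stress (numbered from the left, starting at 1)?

Classical Latin: stress the penult if heavy (long vowel or closed), else the antepenult.
Weights: 5 mo: H, 6 fo L, 7 to:g H.
The penult (syllable 6, fo) is light, so stress falls on the antepenult (syllable 5, mo:).
Stress on syllable 5: gi.ma:.kot.di:.ˈmo:.fo.to:g.

5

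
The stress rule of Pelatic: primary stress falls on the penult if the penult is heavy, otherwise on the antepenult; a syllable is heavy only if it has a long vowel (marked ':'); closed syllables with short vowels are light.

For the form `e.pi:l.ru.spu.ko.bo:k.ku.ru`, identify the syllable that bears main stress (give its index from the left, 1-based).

Weights: 6 bo:k H, 7 ku L, 8 ru L.
The penult (syllable 7, ku) is light, so stress falls on the antepenult (syllable 6, bo:k).
Primary stress: syllable 6 → e.pi:l.ru.spu.ko.ˈbo:k.ku.ru.

6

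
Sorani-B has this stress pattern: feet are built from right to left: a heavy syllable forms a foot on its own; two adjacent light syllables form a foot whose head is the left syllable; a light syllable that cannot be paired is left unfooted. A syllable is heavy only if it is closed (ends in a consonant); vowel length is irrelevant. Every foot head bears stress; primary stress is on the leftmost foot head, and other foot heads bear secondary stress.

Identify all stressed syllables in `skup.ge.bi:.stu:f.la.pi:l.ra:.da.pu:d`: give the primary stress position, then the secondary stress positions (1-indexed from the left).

primary 1, secondary 2, 4, 6, 7, 9

Weights: 1 skup H, 2 ge L, 3 bi: L, 4 stu:f H, 5 la L, 6 pi:l H, 7 ra: L, 8 da L, 9 pu:d H.
Parse right to left (heavy = foot alone; LL = one foot; stranded L unfooted): (ˈskup) (ˈge.bi:) (ˈstu:f) la (ˈpi:l) (ˈra:.da) (ˈpu:d).
Foot heads: 1, 2, 4, 6, 7, 9.
Primary stress on the leftmost head = syllable 1.
Secondary stress on 2, 4, 6, 7, 9: ˈskup.ˌge.bi:.ˌstu:f.la.ˌpi:l.ˌra:.da.ˌpu:d.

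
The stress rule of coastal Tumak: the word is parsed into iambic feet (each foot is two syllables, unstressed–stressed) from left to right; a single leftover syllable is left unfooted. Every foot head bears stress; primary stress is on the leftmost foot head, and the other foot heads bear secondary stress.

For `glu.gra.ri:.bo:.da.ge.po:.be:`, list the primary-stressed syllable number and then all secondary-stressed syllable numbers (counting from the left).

Parse left to right into iambic (σˈσ) feet: (glu.ˈgra) (ri:.ˈbo:) (da.ˈge) (po:.ˈbe:).
Foot heads (stressed positions): 2, 4, 6, 8.
End Rule Leftmost: primary stress on the leftmost head = syllable 2.
Secondary stress on 4, 6, 8: glu.ˈgra.ri:.ˌbo:.da.ˌge.po:.ˌbe:.

primary 2, secondary 4, 6, 8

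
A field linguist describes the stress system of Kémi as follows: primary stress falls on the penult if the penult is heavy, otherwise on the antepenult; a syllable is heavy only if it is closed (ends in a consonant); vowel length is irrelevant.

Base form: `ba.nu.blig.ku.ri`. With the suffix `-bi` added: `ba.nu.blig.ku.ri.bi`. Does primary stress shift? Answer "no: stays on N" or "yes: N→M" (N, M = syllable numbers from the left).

Base `ba.nu.blig.ku.ri` (5 syllables):
  Weights: 3 blig H, 4 ku L, 5 ri L.
  The penult (syllable 4, ku) is light, so stress falls on the antepenult (syllable 3, blig).
  → primary stress on syllable 3.
Suffixed `ba.nu.blig.ku.ri.bi` (6 syllables):
  Weights: 4 ku L, 5 ri L, 6 bi L.
  The penult (syllable 5, ri) is light, so stress falls on the antepenult (syllable 4, ku).
  → primary stress on syllable 4.

yes: 3→4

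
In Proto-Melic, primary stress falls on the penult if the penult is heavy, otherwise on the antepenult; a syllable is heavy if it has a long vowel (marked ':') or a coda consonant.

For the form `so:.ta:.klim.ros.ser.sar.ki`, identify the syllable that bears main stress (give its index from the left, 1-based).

Weights: 5 ser H, 6 sar H, 7 ki L.
The penult (syllable 6, sar) is heavy, so it takes stress.
Primary stress: syllable 6 → so:.ta:.klim.ros.ser.ˈsar.ki.

6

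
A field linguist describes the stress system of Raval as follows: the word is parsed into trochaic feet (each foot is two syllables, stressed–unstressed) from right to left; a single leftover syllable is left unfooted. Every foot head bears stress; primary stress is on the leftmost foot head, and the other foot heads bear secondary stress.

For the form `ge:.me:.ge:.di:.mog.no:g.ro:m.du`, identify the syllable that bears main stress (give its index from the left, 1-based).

1

Parse right to left into trochaic (ˈσσ) feet: (ˈge:.me:) (ˈge:.di:) (ˈmog.no:g) (ˈro:m.du).
Foot heads (stressed positions): 1, 3, 5, 7.
End Rule Leftmost: primary stress on the leftmost head = syllable 1.
Primary stress: syllable 1 → ˈge:.me:.ge:.di:.mog.no:g.ro:m.du.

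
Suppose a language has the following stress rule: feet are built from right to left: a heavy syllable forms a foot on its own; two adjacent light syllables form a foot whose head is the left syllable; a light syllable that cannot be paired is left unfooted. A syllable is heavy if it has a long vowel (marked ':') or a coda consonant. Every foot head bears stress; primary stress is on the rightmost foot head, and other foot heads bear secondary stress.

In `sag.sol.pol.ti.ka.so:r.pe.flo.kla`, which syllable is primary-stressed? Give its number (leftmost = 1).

Weights: 1 sag H, 2 sol H, 3 pol H, 4 ti L, 5 ka L, 6 so:r H, 7 pe L, 8 flo L, 9 kla L.
Parse right to left (heavy = foot alone; LL = one foot; stranded L unfooted): (ˈsag) (ˈsol) (ˈpol) (ˈti.ka) (ˈso:r) pe (ˈflo.kla).
Foot heads: 1, 2, 3, 4, 6, 8.
Primary stress on the rightmost head = syllable 8.
Primary stress: syllable 8 → sag.sol.pol.ti.ka.so:r.pe.ˈflo.kla.

8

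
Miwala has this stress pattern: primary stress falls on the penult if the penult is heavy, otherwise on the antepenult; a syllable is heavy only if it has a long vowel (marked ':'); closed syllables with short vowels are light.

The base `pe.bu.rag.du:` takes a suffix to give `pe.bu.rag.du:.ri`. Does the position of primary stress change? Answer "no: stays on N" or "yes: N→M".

Base `pe.bu.rag.du:` (4 syllables):
  Weights: 2 bu L, 3 rag L, 4 du: H.
  The penult (syllable 3, rag) is light, so stress falls on the antepenult (syllable 2, bu).
  → primary stress on syllable 2.
Suffixed `pe.bu.rag.du:.ri` (5 syllables):
  Weights: 3 rag L, 4 du: H, 5 ri L.
  The penult (syllable 4, du:) is heavy, so it takes stress.
  → primary stress on syllable 4.

yes: 2→4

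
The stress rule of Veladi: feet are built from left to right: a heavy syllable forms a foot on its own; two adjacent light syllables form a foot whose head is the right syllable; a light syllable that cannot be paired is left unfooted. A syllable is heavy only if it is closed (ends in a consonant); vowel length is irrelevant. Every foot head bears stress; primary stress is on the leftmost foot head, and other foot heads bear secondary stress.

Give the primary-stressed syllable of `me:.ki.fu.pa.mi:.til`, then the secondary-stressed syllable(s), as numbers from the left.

Weights: 1 me: L, 2 ki L, 3 fu L, 4 pa L, 5 mi: L, 6 til H.
Parse left to right (heavy = foot alone; LL = one foot; stranded L unfooted): (me:.ˈki) (fu.ˈpa) mi: (ˈtil).
Foot heads: 2, 4, 6.
Primary stress on the leftmost head = syllable 2.
Secondary stress on 4, 6: me:.ˈki.fu.ˌpa.mi:.ˌtil.

primary 2, secondary 4, 6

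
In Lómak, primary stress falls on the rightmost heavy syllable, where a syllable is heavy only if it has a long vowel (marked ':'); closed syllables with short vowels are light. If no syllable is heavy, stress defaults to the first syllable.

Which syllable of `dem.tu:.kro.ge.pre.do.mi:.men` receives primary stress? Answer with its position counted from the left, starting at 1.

7

Weights: 1 dem L, 2 tu: H, 3 kro L, 4 ge L, 5 pre L, 6 do L, 7 mi: H, 8 men L.
Heavy syllables in the domain: 2, 7. The rightmost is syllable 7 (mi:).
Primary stress: syllable 7 → dem.tu:.kro.ge.pre.do.ˈmi:.men.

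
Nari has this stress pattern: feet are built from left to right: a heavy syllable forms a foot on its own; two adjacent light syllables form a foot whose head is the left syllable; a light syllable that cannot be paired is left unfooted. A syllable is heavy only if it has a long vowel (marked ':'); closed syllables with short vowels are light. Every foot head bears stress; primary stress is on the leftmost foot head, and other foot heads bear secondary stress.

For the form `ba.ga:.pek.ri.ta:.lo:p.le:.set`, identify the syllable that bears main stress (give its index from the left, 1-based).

2

Weights: 1 ba L, 2 ga: H, 3 pek L, 4 ri L, 5 ta: H, 6 lo:p H, 7 le: H, 8 set L.
Parse left to right (heavy = foot alone; LL = one foot; stranded L unfooted): ba (ˈga:) (ˈpek.ri) (ˈta:) (ˈlo:p) (ˈle:) set.
Foot heads: 2, 3, 5, 6, 7.
Primary stress on the leftmost head = syllable 2.
Primary stress: syllable 2 → ba.ˈga:.pek.ri.ta:.lo:p.le:.set.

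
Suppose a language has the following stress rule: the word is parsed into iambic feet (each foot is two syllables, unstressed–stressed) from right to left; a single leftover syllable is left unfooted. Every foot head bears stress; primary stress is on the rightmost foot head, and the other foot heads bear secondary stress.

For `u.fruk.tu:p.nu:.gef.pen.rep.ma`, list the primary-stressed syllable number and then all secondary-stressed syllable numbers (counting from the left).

Parse right to left into iambic (σˈσ) feet: (u.ˈfruk) (tu:p.ˈnu:) (gef.ˈpen) (rep.ˈma).
Foot heads (stressed positions): 2, 4, 6, 8.
End Rule Rightmost: primary stress on the rightmost head = syllable 8.
Secondary stress on 2, 4, 6: u.ˌfruk.tu:p.ˌnu:.gef.ˌpen.rep.ˈma.

primary 8, secondary 2, 4, 6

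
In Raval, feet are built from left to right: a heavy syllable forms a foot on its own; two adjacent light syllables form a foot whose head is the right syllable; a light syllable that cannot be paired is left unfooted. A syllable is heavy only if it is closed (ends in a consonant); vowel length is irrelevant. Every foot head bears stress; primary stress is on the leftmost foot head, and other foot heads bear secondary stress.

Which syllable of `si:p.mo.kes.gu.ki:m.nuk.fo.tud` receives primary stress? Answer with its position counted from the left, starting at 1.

Weights: 1 si:p H, 2 mo L, 3 kes H, 4 gu L, 5 ki:m H, 6 nuk H, 7 fo L, 8 tud H.
Parse left to right (heavy = foot alone; LL = one foot; stranded L unfooted): (ˈsi:p) mo (ˈkes) gu (ˈki:m) (ˈnuk) fo (ˈtud).
Foot heads: 1, 3, 5, 6, 8.
Primary stress on the leftmost head = syllable 1.
Primary stress: syllable 1 → ˈsi:p.mo.kes.gu.ki:m.nuk.fo.tud.

1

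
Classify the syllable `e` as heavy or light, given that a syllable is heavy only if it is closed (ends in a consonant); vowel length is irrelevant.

`e`: short vowel, open (no coda). Open (no coda) → light.

light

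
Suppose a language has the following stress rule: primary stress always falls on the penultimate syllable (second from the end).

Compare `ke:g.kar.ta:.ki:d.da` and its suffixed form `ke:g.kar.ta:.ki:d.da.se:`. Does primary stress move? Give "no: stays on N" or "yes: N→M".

yes: 4→5

Base `ke:g.kar.ta:.ki:d.da` (5 syllables):
  The word has 5 syllables; the penultimate syllable (second from the end) is syllable 4 (ki:d).
  → primary stress on syllable 4.
Suffixed `ke:g.kar.ta:.ki:d.da.se:` (6 syllables):
  The word has 6 syllables; the penultimate syllable (second from the end) is syllable 5 (da).
  → primary stress on syllable 5.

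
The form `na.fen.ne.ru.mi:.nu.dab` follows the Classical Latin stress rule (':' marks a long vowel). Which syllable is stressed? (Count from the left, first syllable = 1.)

5

Classical Latin: stress the penult if heavy (long vowel or closed), else the antepenult.
Weights: 5 mi: H, 6 nu L, 7 dab H.
The penult (syllable 6, nu) is light, so stress falls on the antepenult (syllable 5, mi:).
Stress on syllable 5: na.fen.ne.ru.ˈmi:.nu.dab.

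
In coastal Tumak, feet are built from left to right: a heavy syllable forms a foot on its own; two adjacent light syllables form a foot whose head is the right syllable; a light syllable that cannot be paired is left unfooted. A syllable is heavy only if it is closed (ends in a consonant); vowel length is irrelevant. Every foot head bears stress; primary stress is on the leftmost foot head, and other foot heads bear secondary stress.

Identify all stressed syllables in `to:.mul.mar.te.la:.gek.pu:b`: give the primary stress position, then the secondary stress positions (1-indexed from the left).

Weights: 1 to: L, 2 mul H, 3 mar H, 4 te L, 5 la: L, 6 gek H, 7 pu:b H.
Parse left to right (heavy = foot alone; LL = one foot; stranded L unfooted): to: (ˈmul) (ˈmar) (te.ˈla:) (ˈgek) (ˈpu:b).
Foot heads: 2, 3, 5, 6, 7.
Primary stress on the leftmost head = syllable 2.
Secondary stress on 3, 5, 6, 7: to:.ˈmul.ˌmar.te.ˌla:.ˌgek.ˌpu:b.

primary 2, secondary 3, 5, 6, 7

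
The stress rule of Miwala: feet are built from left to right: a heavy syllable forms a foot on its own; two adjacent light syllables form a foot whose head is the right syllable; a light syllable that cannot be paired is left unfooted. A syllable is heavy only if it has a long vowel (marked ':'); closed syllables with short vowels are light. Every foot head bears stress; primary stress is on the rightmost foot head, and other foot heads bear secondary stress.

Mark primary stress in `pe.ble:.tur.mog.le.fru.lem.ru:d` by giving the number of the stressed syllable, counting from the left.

8

Weights: 1 pe L, 2 ble: H, 3 tur L, 4 mog L, 5 le L, 6 fru L, 7 lem L, 8 ru:d H.
Parse left to right (heavy = foot alone; LL = one foot; stranded L unfooted): pe (ˈble:) (tur.ˈmog) (le.ˈfru) lem (ˈru:d).
Foot heads: 2, 4, 6, 8.
Primary stress on the rightmost head = syllable 8.
Primary stress: syllable 8 → pe.ble:.tur.mog.le.fru.lem.ˈru:d.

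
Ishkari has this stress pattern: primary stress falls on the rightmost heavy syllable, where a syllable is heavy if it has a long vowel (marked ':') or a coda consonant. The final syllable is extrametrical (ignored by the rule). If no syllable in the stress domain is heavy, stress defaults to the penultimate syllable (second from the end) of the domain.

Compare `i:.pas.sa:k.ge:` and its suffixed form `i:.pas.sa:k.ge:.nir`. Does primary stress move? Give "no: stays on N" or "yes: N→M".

yes: 3→4

Base `i:.pas.sa:k.ge:` (4 syllables):
  The final syllable (4, ge:) is extrametrical; the stress domain is syllables 1–3.
  Weights: 1 i: H, 2 pas H, 3 sa:k H.
  Heavy syllables in the domain: 1, 2, 3. The rightmost is syllable 3 (sa:k).
  → primary stress on syllable 3.
Suffixed `i:.pas.sa:k.ge:.nir` (5 syllables):
  The final syllable (5, nir) is extrametrical; the stress domain is syllables 1–4.
  Weights: 1 i: H, 2 pas H, 3 sa:k H, 4 ge: H.
  Heavy syllables in the domain: 1, 2, 3, 4. The rightmost is syllable 4 (ge:).
  → primary stress on syllable 4.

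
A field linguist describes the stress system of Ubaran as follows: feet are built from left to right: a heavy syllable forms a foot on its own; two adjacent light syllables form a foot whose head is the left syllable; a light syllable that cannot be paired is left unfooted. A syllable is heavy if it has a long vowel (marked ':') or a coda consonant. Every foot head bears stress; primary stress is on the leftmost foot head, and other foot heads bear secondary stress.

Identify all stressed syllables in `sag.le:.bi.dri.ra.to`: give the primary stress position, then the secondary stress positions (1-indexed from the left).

primary 1, secondary 2, 3, 5

Weights: 1 sag H, 2 le: H, 3 bi L, 4 dri L, 5 ra L, 6 to L.
Parse left to right (heavy = foot alone; LL = one foot; stranded L unfooted): (ˈsag) (ˈle:) (ˈbi.dri) (ˈra.to).
Foot heads: 1, 2, 3, 5.
Primary stress on the leftmost head = syllable 1.
Secondary stress on 2, 3, 5: ˈsag.ˌle:.ˌbi.dri.ˌra.to.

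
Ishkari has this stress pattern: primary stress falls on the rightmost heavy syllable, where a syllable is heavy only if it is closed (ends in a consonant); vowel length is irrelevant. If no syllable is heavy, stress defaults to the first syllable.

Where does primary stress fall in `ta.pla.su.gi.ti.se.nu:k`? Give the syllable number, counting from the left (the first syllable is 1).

Weights: 1 ta L, 2 pla L, 3 su L, 4 gi L, 5 ti L, 6 se L, 7 nu:k H.
Heavy syllables in the domain: 7. The rightmost is syllable 7 (nu:k).
Primary stress: syllable 7 → ta.pla.su.gi.ti.se.ˈnu:k.

7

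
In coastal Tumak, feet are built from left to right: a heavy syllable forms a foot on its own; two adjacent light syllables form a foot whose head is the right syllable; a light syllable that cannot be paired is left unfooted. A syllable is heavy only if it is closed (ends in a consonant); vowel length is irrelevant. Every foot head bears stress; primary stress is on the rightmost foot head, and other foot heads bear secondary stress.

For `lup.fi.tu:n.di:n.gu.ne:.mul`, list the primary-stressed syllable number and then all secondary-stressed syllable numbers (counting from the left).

primary 7, secondary 1, 3, 4, 6

Weights: 1 lup H, 2 fi L, 3 tu:n H, 4 di:n H, 5 gu L, 6 ne: L, 7 mul H.
Parse left to right (heavy = foot alone; LL = one foot; stranded L unfooted): (ˈlup) fi (ˈtu:n) (ˈdi:n) (gu.ˈne:) (ˈmul).
Foot heads: 1, 3, 4, 6, 7.
Primary stress on the rightmost head = syllable 7.
Secondary stress on 1, 3, 4, 6: ˌlup.fi.ˌtu:n.ˌdi:n.gu.ˌne:.ˈmul.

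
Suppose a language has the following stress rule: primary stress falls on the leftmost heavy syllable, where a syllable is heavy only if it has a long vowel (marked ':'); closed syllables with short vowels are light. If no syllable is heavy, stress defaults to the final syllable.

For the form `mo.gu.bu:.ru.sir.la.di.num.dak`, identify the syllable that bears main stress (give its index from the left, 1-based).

Weights: 1 mo L, 2 gu L, 3 bu: H, 4 ru L, 5 sir L, 6 la L, 7 di L, 8 num L, 9 dak L.
Heavy syllables in the domain: 3. The leftmost is syllable 3 (bu:).
Primary stress: syllable 3 → mo.gu.ˈbu:.ru.sir.la.di.num.dak.

3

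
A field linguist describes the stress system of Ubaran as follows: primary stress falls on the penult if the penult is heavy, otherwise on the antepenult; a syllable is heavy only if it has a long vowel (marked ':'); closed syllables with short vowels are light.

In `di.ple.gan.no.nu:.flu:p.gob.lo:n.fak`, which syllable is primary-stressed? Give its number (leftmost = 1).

Weights: 7 gob L, 8 lo:n H, 9 fak L.
The penult (syllable 8, lo:n) is heavy, so it takes stress.
Primary stress: syllable 8 → di.ple.gan.no.nu:.flu:p.gob.ˈlo:n.fak.

8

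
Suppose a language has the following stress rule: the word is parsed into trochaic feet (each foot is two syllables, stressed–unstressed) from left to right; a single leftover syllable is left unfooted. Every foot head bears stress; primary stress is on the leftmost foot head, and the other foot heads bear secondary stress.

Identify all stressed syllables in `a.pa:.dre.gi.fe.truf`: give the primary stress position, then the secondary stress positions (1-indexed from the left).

Parse left to right into trochaic (ˈσσ) feet: (ˈa.pa:) (ˈdre.gi) (ˈfe.truf).
Foot heads (stressed positions): 1, 3, 5.
End Rule Leftmost: primary stress on the leftmost head = syllable 1.
Secondary stress on 3, 5: ˈa.pa:.ˌdre.gi.ˌfe.truf.

primary 1, secondary 3, 5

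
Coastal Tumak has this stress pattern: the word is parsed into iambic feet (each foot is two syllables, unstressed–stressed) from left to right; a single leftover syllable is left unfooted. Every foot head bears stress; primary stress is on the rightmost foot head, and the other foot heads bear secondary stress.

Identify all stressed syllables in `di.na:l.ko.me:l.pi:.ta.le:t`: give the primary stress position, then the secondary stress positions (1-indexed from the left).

primary 6, secondary 2, 4

Parse left to right into iambic (σˈσ) feet: (di.ˈna:l) (ko.ˈme:l) (pi:.ˈta) le:t. Syllable 7 is left unfooted.
Foot heads (stressed positions): 2, 4, 6.
End Rule Rightmost: primary stress on the rightmost head = syllable 6.
Secondary stress on 2, 4: di.ˌna:l.ko.ˌme:l.pi:.ˈta.le:t.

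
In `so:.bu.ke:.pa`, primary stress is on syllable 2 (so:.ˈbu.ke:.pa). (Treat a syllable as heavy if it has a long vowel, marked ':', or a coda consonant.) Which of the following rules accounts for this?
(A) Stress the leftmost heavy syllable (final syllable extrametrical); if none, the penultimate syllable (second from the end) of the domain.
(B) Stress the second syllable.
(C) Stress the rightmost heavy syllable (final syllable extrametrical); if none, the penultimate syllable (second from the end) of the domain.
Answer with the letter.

B

Rule A → syllable 1 (observed: 2).
Rule B → syllable 2 ✓.
Rule C → syllable 3 (observed: 2).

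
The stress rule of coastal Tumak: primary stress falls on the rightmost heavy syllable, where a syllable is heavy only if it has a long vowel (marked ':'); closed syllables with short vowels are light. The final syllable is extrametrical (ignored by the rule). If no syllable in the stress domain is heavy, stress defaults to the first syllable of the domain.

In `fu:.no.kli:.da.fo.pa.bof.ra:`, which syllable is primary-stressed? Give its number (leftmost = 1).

3

The final syllable (8, ra:) is extrametrical; the stress domain is syllables 1–7.
Weights: 1 fu: H, 2 no L, 3 kli: H, 4 da L, 5 fo L, 6 pa L, 7 bof L.
Heavy syllables in the domain: 1, 3. The rightmost is syllable 3 (kli:).
Primary stress: syllable 3 → fu:.no.ˈkli:.da.fo.pa.bof.ra:.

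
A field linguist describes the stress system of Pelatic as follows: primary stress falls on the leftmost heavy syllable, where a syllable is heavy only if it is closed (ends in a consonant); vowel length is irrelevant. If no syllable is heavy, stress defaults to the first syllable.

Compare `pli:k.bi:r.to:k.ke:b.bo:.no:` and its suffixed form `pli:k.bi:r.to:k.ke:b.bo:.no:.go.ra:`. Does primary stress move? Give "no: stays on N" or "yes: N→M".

Base `pli:k.bi:r.to:k.ke:b.bo:.no:` (6 syllables):
  Weights: 1 pli:k H, 2 bi:r H, 3 to:k H, 4 ke:b H, 5 bo: L, 6 no: L.
  Heavy syllables in the domain: 1, 2, 3, 4. The leftmost is syllable 1 (pli:k).
  → primary stress on syllable 1.
Suffixed `pli:k.bi:r.to:k.ke:b.bo:.no:.go.ra:` (8 syllables):
  Weights: 1 pli:k H, 2 bi:r H, 3 to:k H, 4 ke:b H, 5 bo: L, 6 no: L, 7 go L, 8 ra: L.
  Heavy syllables in the domain: 1, 2, 3, 4. The leftmost is syllable 1 (pli:k).
  → primary stress on syllable 1.

no: stays on 1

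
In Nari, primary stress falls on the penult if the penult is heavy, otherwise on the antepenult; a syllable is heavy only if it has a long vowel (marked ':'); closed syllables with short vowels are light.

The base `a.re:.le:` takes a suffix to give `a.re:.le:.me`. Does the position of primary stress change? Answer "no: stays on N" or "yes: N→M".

Base `a.re:.le:` (3 syllables):
  Weights: 1 a L, 2 re: H, 3 le: H.
  The penult (syllable 2, re:) is heavy, so it takes stress.
  → primary stress on syllable 2.
Suffixed `a.re:.le:.me` (4 syllables):
  Weights: 2 re: H, 3 le: H, 4 me L.
  The penult (syllable 3, le:) is heavy, so it takes stress.
  → primary stress on syllable 3.

yes: 2→3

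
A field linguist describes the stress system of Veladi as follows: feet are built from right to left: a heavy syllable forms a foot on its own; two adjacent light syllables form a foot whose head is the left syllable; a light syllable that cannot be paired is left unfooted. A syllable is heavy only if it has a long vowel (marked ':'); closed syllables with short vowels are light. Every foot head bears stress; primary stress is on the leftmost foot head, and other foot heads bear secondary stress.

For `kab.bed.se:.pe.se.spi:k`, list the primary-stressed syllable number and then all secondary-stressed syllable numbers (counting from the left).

Weights: 1 kab L, 2 bed L, 3 se: H, 4 pe L, 5 se L, 6 spi:k H.
Parse right to left (heavy = foot alone; LL = one foot; stranded L unfooted): (ˈkab.bed) (ˈse:) (ˈpe.se) (ˈspi:k).
Foot heads: 1, 3, 4, 6.
Primary stress on the leftmost head = syllable 1.
Secondary stress on 3, 4, 6: ˈkab.bed.ˌse:.ˌpe.se.ˌspi:k.

primary 1, secondary 3, 4, 6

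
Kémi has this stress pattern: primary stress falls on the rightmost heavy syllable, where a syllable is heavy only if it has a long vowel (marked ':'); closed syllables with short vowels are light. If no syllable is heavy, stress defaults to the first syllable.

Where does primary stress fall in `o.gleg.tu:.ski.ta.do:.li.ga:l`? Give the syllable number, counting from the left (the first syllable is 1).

8

Weights: 1 o L, 2 gleg L, 3 tu: H, 4 ski L, 5 ta L, 6 do: H, 7 li L, 8 ga:l H.
Heavy syllables in the domain: 3, 6, 8. The rightmost is syllable 8 (ga:l).
Primary stress: syllable 8 → o.gleg.tu:.ski.ta.do:.li.ˈga:l.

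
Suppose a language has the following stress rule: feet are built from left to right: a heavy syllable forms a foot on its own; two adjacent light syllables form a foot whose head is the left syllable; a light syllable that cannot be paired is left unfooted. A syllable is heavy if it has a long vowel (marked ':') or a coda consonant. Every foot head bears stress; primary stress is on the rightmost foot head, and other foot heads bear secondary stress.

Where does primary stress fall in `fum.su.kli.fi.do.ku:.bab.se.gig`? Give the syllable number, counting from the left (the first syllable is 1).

9

Weights: 1 fum H, 2 su L, 3 kli L, 4 fi L, 5 do L, 6 ku: H, 7 bab H, 8 se L, 9 gig H.
Parse left to right (heavy = foot alone; LL = one foot; stranded L unfooted): (ˈfum) (ˈsu.kli) (ˈfi.do) (ˈku:) (ˈbab) se (ˈgig).
Foot heads: 1, 2, 4, 6, 7, 9.
Primary stress on the rightmost head = syllable 9.
Primary stress: syllable 9 → fum.su.kli.fi.do.ku:.bab.se.ˈgig.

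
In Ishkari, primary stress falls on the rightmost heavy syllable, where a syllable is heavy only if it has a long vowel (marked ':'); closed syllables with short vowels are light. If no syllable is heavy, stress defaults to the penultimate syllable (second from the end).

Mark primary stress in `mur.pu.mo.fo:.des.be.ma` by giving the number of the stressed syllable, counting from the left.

4

Weights: 1 mur L, 2 pu L, 3 mo L, 4 fo: H, 5 des L, 6 be L, 7 ma L.
Heavy syllables in the domain: 4. The rightmost is syllable 4 (fo:).
Primary stress: syllable 4 → mur.pu.mo.ˈfo:.des.be.ma.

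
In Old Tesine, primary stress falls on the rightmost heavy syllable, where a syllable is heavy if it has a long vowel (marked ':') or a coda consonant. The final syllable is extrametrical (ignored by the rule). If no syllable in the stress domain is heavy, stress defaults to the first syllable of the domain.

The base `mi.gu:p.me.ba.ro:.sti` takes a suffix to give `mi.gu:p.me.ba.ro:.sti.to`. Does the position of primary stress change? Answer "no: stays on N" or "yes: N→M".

Base `mi.gu:p.me.ba.ro:.sti` (6 syllables):
  The final syllable (6, sti) is extrametrical; the stress domain is syllables 1–5.
  Weights: 1 mi L, 2 gu:p H, 3 me L, 4 ba L, 5 ro: H.
  Heavy syllables in the domain: 2, 5. The rightmost is syllable 5 (ro:).
  → primary stress on syllable 5.
Suffixed `mi.gu:p.me.ba.ro:.sti.to` (7 syllables):
  The final syllable (7, to) is extrametrical; the stress domain is syllables 1–6.
  Weights: 1 mi L, 2 gu:p H, 3 me L, 4 ba L, 5 ro: H, 6 sti L.
  Heavy syllables in the domain: 2, 5. The rightmost is syllable 5 (ro:).
  → primary stress on syllable 5.

no: stays on 5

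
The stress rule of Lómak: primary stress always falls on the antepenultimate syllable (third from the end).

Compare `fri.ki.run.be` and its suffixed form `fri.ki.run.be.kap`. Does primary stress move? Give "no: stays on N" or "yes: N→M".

Base `fri.ki.run.be` (4 syllables):
  The word has 4 syllables; the antepenultimate syllable (third from the end) is syllable 2 (ki).
  → primary stress on syllable 2.
Suffixed `fri.ki.run.be.kap` (5 syllables):
  The word has 5 syllables; the antepenultimate syllable (third from the end) is syllable 3 (run).
  → primary stress on syllable 3.

yes: 2→3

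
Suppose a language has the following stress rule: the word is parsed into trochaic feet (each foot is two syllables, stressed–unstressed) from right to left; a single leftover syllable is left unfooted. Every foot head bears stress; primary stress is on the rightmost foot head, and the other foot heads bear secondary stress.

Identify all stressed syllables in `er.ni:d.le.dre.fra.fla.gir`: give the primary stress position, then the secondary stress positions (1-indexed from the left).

Parse right to left into trochaic (ˈσσ) feet: er (ˈni:d.le) (ˈdre.fra) (ˈfla.gir). Syllable 1 is left unfooted.
Foot heads (stressed positions): 2, 4, 6.
End Rule Rightmost: primary stress on the rightmost head = syllable 6.
Secondary stress on 2, 4: er.ˌni:d.le.ˌdre.fra.ˈfla.gir.

primary 6, secondary 2, 4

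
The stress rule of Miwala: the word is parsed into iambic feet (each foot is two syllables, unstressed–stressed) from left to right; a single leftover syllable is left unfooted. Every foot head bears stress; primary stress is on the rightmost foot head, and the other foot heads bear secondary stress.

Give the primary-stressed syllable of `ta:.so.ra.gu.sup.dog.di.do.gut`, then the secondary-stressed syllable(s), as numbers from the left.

Parse left to right into iambic (σˈσ) feet: (ta:.ˈso) (ra.ˈgu) (sup.ˈdog) (di.ˈdo) gut. Syllable 9 is left unfooted.
Foot heads (stressed positions): 2, 4, 6, 8.
End Rule Rightmost: primary stress on the rightmost head = syllable 8.
Secondary stress on 2, 4, 6: ta:.ˌso.ra.ˌgu.sup.ˌdog.di.ˈdo.gut.

primary 8, secondary 2, 4, 6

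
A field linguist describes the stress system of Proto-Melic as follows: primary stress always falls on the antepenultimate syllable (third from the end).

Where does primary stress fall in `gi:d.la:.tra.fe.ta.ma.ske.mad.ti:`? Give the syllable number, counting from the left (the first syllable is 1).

7

The word has 9 syllables; the antepenultimate syllable (third from the end) is syllable 7 (ske).
Primary stress: syllable 7 → gi:d.la:.tra.fe.ta.ma.ˈske.mad.ti:.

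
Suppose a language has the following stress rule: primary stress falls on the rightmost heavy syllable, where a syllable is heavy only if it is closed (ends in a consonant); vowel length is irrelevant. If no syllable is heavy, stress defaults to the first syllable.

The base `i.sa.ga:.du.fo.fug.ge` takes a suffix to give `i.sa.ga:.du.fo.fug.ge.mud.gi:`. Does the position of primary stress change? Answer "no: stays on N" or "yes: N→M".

yes: 6→8

Base `i.sa.ga:.du.fo.fug.ge` (7 syllables):
  Weights: 1 i L, 2 sa L, 3 ga: L, 4 du L, 5 fo L, 6 fug H, 7 ge L.
  Heavy syllables in the domain: 6. The rightmost is syllable 6 (fug).
  → primary stress on syllable 6.
Suffixed `i.sa.ga:.du.fo.fug.ge.mud.gi:` (9 syllables):
  Weights: 1 i L, 2 sa L, 3 ga: L, 4 du L, 5 fo L, 6 fug H, 7 ge L, 8 mud H, 9 gi: L.
  Heavy syllables in the domain: 6, 8. The rightmost is syllable 8 (mud).
  → primary stress on syllable 8.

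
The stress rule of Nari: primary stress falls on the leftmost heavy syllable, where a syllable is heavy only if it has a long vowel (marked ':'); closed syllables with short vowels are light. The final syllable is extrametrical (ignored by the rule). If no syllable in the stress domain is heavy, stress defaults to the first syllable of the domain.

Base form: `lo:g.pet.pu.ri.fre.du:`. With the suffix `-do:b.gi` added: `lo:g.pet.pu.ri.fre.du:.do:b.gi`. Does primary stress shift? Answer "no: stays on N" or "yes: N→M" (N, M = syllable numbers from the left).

Base `lo:g.pet.pu.ri.fre.du:` (6 syllables):
  The final syllable (6, du:) is extrametrical; the stress domain is syllables 1–5.
  Weights: 1 lo:g H, 2 pet L, 3 pu L, 4 ri L, 5 fre L.
  Heavy syllables in the domain: 1. The leftmost is syllable 1 (lo:g).
  → primary stress on syllable 1.
Suffixed `lo:g.pet.pu.ri.fre.du:.do:b.gi` (8 syllables):
  The final syllable (8, gi) is extrametrical; the stress domain is syllables 1–7.
  Weights: 1 lo:g H, 2 pet L, 3 pu L, 4 ri L, 5 fre L, 6 du: H, 7 do:b H.
  Heavy syllables in the domain: 1, 6, 7. The leftmost is syllable 1 (lo:g).
  → primary stress on syllable 1.

no: stays on 1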